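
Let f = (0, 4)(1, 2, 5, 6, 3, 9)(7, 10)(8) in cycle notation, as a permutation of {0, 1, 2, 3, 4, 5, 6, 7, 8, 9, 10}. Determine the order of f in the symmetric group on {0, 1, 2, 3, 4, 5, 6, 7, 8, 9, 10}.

The disjoint cycles have lengths 6, 2, 2, 1.
The order of f is the least common multiple of its cycle lengths: lcm(6, 2, 2) = 6.

6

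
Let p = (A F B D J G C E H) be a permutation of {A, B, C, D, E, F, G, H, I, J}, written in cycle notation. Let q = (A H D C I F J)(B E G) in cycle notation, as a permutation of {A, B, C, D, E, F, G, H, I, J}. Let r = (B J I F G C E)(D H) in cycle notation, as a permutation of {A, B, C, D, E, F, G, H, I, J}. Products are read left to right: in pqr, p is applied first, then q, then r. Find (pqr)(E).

Apply the permutations in order: p(E) = H, then q(H) = D, then r(D) = H. So (pqr)(E) = H.

H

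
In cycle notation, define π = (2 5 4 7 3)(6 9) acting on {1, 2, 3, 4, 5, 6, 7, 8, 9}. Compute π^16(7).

3

7 lies in the 5-cycle (2 5 4 7 3).
Since the cycle has length 5, π^16 acts on it the same as π^1 (16 mod 5 = 1).
Advancing 1 step from 7: 7 → 3.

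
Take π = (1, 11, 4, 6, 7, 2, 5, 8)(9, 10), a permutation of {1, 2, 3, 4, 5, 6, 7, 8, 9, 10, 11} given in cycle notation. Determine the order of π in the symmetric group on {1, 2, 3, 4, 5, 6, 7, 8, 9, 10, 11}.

8

The disjoint cycles have lengths 8, 2, 1.
Since disjoint cycles commute, ord(π) = lcm(8, 2) = 8.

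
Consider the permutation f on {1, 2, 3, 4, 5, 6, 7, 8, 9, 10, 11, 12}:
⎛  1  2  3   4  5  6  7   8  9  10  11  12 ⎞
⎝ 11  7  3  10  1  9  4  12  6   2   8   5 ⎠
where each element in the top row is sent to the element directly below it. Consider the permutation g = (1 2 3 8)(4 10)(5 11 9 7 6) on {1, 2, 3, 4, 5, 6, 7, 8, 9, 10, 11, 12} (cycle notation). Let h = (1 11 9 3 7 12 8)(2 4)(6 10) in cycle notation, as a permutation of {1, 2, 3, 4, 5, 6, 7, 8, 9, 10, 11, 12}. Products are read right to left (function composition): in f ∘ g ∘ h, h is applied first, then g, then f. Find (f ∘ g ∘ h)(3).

9

Apply the permutations in order: h(3) = 7, then g(7) = 6, then f(6) = 9. So (f ∘ g ∘ h)(3) = 9.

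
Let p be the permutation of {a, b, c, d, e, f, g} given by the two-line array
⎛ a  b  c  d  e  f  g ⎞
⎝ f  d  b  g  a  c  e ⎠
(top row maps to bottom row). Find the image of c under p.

The entry below c in the array is b, so p(c) = b.

b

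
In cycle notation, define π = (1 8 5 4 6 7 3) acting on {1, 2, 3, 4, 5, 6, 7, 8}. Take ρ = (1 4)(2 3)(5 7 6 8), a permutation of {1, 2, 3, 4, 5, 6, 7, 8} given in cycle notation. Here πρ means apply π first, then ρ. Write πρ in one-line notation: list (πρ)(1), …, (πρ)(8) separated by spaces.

5 3 4 8 1 6 2 7

(πρ)(x) = ρ(π(x)). Computing each image: ρ(π(1)) = ρ(8) = 5, ρ(π(2)) = ρ(2) = 3, ρ(π(3)) = ρ(1) = 4, ρ(π(4)) = ρ(6) = 8, ρ(π(5)) = ρ(4) = 1, ρ(π(6)) = ρ(7) = 6, ρ(π(7)) = ρ(3) = 2, ρ(π(8)) = ρ(5) = 7.
Hence πρ = [5 3 4 8 1 6 2 7].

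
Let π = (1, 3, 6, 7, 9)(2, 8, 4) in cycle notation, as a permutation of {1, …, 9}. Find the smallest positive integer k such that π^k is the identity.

15

The disjoint cycles have lengths 5, 3, 1.
The order of π is the least common multiple of its cycle lengths: lcm(5, 3) = 15.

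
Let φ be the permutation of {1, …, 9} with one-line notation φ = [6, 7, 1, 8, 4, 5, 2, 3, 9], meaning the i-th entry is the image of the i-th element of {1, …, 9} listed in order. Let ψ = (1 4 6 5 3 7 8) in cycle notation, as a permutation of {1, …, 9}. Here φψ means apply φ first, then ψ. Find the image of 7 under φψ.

2

First apply φ: φ(7) = 2, then ψ(2) = 2. Thus (φψ)(7) = 2.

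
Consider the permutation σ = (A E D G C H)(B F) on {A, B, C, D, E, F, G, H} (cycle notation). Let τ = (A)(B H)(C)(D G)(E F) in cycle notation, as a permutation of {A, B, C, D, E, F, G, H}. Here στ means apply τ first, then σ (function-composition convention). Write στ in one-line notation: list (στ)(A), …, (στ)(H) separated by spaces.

E A H C B D G F

(στ)(x) = σ(τ(x)). Computing each image: σ(τ(A)) = σ(A) = E, σ(τ(B)) = σ(H) = A, σ(τ(C)) = σ(C) = H, σ(τ(D)) = σ(G) = C, σ(τ(E)) = σ(F) = B, σ(τ(F)) = σ(E) = D, σ(τ(G)) = σ(D) = G, σ(τ(H)) = σ(B) = F.
Hence στ = [E A H C B D G F].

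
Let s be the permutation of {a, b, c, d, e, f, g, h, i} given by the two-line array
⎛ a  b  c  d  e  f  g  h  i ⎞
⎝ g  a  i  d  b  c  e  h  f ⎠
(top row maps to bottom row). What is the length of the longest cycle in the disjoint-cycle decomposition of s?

Decomposing into disjoint cycles gives (a g e b)(c i f); the longest has length 4.

4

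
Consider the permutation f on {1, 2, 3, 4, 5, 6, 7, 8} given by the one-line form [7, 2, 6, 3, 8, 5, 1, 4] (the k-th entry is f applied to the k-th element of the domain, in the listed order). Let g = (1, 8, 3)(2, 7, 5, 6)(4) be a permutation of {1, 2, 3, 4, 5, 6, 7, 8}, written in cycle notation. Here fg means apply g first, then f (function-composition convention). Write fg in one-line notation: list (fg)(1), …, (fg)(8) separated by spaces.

(fg)(x) = f(g(x)). Computing each image: f(g(1)) = f(8) = 4, f(g(2)) = f(7) = 1, f(g(3)) = f(1) = 7, f(g(4)) = f(4) = 3, f(g(5)) = f(6) = 5, f(g(6)) = f(2) = 2, f(g(7)) = f(5) = 8, f(g(8)) = f(3) = 6.
Hence fg = [4 1 7 3 5 2 8 6].

4 1 7 3 5 2 8 6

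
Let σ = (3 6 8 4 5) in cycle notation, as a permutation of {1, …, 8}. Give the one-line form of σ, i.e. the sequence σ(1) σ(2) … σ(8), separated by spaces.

1 2 6 5 3 8 7 4

Reading each image from the cycles: 1↦1, 2↦2, 3↦6, 4↦5, 5↦3, 6↦8, 7↦7, 8↦4.
So the one-line form is 1 2 6 5 3 8 7 4.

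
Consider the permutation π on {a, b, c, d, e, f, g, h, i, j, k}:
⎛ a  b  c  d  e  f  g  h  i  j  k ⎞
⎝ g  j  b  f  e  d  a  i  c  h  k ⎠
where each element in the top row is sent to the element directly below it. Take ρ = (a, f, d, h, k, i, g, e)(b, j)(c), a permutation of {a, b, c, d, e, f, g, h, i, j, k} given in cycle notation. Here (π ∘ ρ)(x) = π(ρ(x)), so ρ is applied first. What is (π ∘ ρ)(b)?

h

(π ∘ ρ)(b) = π(ρ(b)). ρ(b) = j, then π(j) = h. So (π ∘ ρ)(b) = h.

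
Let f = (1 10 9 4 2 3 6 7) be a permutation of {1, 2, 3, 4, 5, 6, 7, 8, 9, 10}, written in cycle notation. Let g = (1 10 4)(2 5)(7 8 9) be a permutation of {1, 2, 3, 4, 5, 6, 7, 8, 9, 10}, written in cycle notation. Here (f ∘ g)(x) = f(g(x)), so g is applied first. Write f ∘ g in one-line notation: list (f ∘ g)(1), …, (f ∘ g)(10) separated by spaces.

(f ∘ g)(x) = f(g(x)). Computing each image: f(g(1)) = f(10) = 9, f(g(2)) = f(5) = 5, f(g(3)) = f(3) = 6, f(g(4)) = f(1) = 10, f(g(5)) = f(2) = 3, f(g(6)) = f(6) = 7, f(g(7)) = f(8) = 8, f(g(8)) = f(9) = 4, f(g(9)) = f(7) = 1, f(g(10)) = f(4) = 2.
Hence f ∘ g = [9 5 6 10 3 7 8 4 1 2].

9 5 6 10 3 7 8 4 1 2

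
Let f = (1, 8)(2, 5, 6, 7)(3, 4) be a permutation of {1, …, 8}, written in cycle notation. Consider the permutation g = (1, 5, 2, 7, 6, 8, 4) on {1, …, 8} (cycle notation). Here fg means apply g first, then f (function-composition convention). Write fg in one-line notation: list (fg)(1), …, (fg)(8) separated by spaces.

6 2 4 8 5 1 7 3

Chase each element through g then f: 1 → 5 → 6; 2 → 7 → 2; 3 → 3 → 4; 4 → 1 → 8; 5 → 2 → 5; 6 → 8 → 1; 7 → 6 → 7; 8 → 4 → 3.
So fg in one-line form is 6 2 4 8 5 1 7 3.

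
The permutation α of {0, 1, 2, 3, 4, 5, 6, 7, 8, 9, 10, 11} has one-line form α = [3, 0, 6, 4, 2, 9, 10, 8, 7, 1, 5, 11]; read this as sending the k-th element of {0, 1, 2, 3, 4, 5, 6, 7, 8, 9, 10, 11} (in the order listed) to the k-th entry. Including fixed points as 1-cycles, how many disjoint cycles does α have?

3

The cycle decomposition is (0 3 4 2 6 10 5 9 1)(7 8)(11), which has 3 cycles (counting 1-cycles).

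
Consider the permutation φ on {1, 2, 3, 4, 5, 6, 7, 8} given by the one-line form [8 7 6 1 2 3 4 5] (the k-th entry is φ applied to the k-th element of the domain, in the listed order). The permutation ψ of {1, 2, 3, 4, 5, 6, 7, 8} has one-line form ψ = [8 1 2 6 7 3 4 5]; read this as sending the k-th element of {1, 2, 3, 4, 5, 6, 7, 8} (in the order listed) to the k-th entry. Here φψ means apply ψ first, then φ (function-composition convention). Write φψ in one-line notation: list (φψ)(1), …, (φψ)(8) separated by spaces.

5 8 7 3 4 6 1 2

(φψ)(x) = φ(ψ(x)). Computing each image: φ(ψ(1)) = φ(8) = 5, φ(ψ(2)) = φ(1) = 8, φ(ψ(3)) = φ(2) = 7, φ(ψ(4)) = φ(6) = 3, φ(ψ(5)) = φ(7) = 4, φ(ψ(6)) = φ(3) = 6, φ(ψ(7)) = φ(4) = 1, φ(ψ(8)) = φ(5) = 2.
Hence φψ = [5 8 7 3 4 6 1 2].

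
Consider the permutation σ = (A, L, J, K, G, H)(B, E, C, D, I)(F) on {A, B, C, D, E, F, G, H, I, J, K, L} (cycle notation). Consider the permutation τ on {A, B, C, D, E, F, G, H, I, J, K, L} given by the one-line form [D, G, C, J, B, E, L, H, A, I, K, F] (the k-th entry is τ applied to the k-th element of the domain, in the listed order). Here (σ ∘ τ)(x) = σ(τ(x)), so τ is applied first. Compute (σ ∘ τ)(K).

τ(K) = K, then σ(K) = G; composing gives (σ ∘ τ)(K) = G.

G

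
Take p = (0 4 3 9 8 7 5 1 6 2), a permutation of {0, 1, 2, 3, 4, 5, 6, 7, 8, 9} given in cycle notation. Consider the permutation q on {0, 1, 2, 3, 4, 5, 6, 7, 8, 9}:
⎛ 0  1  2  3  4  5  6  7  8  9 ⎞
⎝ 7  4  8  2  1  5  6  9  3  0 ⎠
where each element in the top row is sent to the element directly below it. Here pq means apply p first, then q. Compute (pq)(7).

5

p(7) = 5, then q(5) = 5; composing gives (pq)(7) = 5.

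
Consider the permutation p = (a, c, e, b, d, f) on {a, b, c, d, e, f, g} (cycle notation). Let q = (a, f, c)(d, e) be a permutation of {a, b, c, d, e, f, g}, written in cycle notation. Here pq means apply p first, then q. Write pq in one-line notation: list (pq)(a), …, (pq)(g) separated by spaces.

a e d c b f g

Chase each element through p then q: a → c → a; b → d → e; c → e → d; d → f → c; e → b → b; f → a → f; g → g → g.
So pq in one-line form is a e d c b f g.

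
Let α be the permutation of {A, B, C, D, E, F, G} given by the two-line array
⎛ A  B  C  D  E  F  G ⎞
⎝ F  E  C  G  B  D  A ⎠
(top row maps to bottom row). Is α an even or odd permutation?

even

In disjoint-cycle form the cycle lengths are 4, 2, 1.
A cycle of length ℓ contributes ℓ−1 transpositions, so α is a product of 3 + 1 = 4 transpositions — even.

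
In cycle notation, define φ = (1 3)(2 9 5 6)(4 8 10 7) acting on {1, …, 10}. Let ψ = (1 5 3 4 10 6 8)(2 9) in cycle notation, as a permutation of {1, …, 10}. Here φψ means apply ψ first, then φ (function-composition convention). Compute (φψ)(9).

9

First apply ψ: ψ(9) = 2, then φ(2) = 9. Thus (φψ)(9) = 9.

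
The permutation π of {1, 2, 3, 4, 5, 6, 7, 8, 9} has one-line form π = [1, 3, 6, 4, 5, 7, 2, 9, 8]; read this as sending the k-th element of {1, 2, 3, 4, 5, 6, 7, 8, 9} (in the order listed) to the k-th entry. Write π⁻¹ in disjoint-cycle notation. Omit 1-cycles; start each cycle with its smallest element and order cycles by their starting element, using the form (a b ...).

The cycle decomposition of π is (2 3 6 7)(8 9).
Reversing each cycle (and rotating so the smallest element leads) gives π⁻¹ = (2 7 6 3)(8 9).

(2 7 6 3)(8 9)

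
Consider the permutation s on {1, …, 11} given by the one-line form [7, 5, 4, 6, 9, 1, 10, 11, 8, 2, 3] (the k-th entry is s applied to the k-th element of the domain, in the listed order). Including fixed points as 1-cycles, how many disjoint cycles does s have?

1

The cycle decomposition is (1, 7, 10, 2, 5, 9, 8, 11, 3, 4, 6), which has 1 cycle (counting 1-cycles).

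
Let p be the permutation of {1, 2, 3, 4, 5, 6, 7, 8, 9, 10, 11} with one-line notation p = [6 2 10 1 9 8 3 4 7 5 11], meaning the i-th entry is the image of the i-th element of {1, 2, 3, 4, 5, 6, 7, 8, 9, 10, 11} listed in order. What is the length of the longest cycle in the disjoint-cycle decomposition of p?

Decomposing into disjoint cycles gives (1, 6, 8, 4)(3, 10, 5, 9, 7); the longest has length 5.

5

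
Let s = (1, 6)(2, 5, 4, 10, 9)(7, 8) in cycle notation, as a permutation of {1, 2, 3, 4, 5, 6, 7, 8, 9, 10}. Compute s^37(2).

4

2 lies in the 5-cycle (2, 5, 4, 10, 9).
Since the cycle has length 5, s^37 acts on it the same as s^2 (37 mod 5 = 2).
Stepping 2 places around the cycle: 2 → 5 → 4.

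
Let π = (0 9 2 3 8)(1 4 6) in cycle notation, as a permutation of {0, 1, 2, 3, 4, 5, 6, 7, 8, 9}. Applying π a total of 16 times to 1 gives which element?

4

1 lies in the 3-cycle (1 4 6).
On a 3-cycle, π^3 is the identity, so π^16 = π^1 there (16 ≡ 1 mod 3).
Stepping 1 place around the cycle: 1 → 4.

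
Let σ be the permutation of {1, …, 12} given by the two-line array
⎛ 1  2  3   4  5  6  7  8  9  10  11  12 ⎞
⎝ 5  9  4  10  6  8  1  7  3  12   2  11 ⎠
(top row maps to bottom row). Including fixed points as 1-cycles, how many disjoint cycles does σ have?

2

The cycle decomposition is (1 5 6 8 7)(2 9 3 4 10 12 11), which has 2 cycles (counting 1-cycles).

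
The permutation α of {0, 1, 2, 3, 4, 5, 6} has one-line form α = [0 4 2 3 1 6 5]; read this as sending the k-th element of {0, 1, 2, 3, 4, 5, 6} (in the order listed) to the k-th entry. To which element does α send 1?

4

1 is element number 2 of the domain, and entry number 2 of the one-line form is 4, so α(1) = 4.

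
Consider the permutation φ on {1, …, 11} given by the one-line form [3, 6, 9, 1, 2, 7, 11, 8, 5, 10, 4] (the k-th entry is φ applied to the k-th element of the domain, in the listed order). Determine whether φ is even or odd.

In disjoint-cycle form the cycle lengths are 9, 1, 1.
A cycle of length ℓ contributes ℓ−1 transpositions, so φ is a product of 8 transpositions — even.

even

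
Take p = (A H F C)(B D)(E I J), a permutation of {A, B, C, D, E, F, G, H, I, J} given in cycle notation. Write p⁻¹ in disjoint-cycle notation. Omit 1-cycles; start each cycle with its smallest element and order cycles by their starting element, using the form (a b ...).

(A C F H)(B D)(E J I)

Inverting a permutation written in cycle notation just reverses the order within every cycle.
After reversing and putting each cycle's least element first, p⁻¹ = (A C F H)(B D)(E J I).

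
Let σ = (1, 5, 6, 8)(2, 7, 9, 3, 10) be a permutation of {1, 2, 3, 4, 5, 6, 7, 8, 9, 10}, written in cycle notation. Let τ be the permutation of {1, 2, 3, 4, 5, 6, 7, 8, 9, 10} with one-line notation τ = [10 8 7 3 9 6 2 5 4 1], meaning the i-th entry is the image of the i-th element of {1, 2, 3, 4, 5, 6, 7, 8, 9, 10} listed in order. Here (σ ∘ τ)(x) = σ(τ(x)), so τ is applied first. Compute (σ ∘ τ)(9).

4

First apply τ: τ(9) = 4, then σ(4) = 4. Thus (σ ∘ τ)(9) = 4.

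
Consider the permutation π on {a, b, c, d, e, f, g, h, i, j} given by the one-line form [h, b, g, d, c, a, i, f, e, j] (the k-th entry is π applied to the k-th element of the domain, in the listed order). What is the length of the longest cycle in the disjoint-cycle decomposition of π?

4

Decomposing into disjoint cycles gives (a, h, f)(c, g, i, e); the longest has length 4.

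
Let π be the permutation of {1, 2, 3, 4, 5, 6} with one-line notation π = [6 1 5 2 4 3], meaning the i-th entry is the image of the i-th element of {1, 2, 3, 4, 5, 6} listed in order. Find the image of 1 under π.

1 is element number 1 of the domain, and entry number 1 of the one-line form is 6, so π(1) = 6.

6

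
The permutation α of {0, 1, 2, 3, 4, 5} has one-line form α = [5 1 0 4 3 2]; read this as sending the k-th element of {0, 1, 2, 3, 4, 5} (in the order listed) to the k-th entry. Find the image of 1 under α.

1

1 is element number 2 of the domain, and entry number 2 of the one-line form is 1, so α(1) = 1.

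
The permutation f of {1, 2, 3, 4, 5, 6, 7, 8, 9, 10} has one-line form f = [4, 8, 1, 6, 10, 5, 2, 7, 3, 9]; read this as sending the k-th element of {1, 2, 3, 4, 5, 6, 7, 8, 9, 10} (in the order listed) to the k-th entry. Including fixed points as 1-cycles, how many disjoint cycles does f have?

2

The cycle decomposition is (1 4 6 5 10 9 3)(2 8 7), which has 2 cycles (counting 1-cycles).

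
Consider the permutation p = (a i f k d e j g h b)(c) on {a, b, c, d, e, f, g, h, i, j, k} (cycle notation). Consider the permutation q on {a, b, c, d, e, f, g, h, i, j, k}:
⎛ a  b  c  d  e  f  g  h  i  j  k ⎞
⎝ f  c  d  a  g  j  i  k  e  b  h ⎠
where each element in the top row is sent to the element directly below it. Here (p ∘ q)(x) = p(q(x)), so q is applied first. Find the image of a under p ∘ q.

(p ∘ q)(a) = p(q(a)). q(a) = f, then p(f) = k. So (p ∘ q)(a) = k.

k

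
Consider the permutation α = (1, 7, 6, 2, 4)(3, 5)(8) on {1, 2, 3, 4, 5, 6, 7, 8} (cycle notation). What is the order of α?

10

The disjoint cycles have lengths 5, 2, 1.
Since disjoint cycles commute, ord(α) = lcm(5, 2) = 10.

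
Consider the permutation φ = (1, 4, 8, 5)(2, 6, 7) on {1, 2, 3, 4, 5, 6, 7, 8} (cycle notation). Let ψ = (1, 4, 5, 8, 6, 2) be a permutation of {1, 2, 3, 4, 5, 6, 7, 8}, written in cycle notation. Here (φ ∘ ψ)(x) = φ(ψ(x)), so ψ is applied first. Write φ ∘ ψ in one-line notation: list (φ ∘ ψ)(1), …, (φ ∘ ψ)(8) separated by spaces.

8 4 3 1 5 6 2 7

For each element, apply ψ then φ: 1 → 4 → 8; 2 → 1 → 4; 3 → 3 → 3; 4 → 5 → 1; 5 → 8 → 5; 6 → 2 → 6; 7 → 7 → 2; 8 → 6 → 7.
So φ ∘ ψ in one-line form is 8 4 3 1 5 6 2 7.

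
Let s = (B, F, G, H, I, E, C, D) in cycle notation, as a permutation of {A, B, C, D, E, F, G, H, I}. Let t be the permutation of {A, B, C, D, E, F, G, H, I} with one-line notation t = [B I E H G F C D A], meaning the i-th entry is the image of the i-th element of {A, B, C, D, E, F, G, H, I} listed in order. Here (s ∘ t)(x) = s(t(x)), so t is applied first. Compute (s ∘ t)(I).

(s ∘ t)(I) = s(t(I)). t(I) = A, then s(A) = A. So (s ∘ t)(I) = A.

A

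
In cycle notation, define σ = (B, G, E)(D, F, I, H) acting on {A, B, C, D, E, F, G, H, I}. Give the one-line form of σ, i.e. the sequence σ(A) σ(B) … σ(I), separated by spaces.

Reading each image from the cycles: A↦A, B↦G, C↦C, D↦F, E↦B, F↦I, G↦E, H↦D, I↦H.
So the one-line form is A G C F B I E D H.

A G C F B I E D H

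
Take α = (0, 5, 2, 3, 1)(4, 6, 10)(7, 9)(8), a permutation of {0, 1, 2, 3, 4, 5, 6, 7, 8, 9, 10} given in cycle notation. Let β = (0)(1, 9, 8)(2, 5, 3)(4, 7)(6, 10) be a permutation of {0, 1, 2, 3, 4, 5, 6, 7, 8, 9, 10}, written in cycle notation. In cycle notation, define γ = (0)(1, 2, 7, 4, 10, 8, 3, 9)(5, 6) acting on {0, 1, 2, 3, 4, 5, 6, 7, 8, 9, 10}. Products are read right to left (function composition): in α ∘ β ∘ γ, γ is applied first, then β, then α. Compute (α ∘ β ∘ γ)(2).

Chase 2: γ(2) = 7; β(7) = 4; α(4) = 6. Hence (α ∘ β ∘ γ)(2) = 6.

6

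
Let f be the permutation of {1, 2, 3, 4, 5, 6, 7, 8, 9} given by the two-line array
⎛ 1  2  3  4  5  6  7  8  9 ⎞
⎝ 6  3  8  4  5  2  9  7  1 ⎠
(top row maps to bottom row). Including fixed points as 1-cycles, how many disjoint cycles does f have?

3

The cycle decomposition is (1, 6, 2, 3, 8, 7, 9)(4)(5), which has 3 cycles (counting 1-cycles).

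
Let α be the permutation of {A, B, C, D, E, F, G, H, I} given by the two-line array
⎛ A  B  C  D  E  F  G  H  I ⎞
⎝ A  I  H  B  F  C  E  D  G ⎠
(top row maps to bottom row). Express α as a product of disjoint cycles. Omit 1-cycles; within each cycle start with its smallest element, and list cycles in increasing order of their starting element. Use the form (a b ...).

(B I G E F C H D)

Iterating α from B gives B → I → G → E → F → C → H → D → B; that is the 8-cycle (B I G E F C H D).
Continuing from each remaining unvisited element yields (B I G E F C H D).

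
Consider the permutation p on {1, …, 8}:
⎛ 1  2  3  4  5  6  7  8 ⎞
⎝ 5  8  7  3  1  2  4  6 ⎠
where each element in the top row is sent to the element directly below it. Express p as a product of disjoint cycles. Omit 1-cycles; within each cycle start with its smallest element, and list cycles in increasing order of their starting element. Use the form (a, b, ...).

Iterating p from 1 gives 1 → 5 → 1; that is the 2-cycle (1, 5).
Repeating from the next unused element and collecting all non-trivial cycles gives (1, 5)(2, 8, 6)(3, 7, 4).

(1, 5)(2, 8, 6)(3, 7, 4)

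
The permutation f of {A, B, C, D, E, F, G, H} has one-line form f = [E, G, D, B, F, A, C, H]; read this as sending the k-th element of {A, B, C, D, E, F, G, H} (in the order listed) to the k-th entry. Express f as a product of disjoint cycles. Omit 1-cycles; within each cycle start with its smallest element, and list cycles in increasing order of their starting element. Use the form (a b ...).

From A: A → E → F → A, closing the cycle (A E F).
Repeating from the next unused element and collecting all non-trivial cycles gives (A E F)(B G C D).

(A E F)(B G C D)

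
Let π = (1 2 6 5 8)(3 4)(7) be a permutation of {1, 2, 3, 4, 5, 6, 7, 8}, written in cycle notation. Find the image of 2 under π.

In the cycle (1 2 6 5 8), 2 is followed by 6, so π(2) = 6.

6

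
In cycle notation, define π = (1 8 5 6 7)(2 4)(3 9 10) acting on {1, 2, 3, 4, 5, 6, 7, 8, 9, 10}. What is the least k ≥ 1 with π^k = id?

The disjoint cycles have lengths 5, 3, 2.
The order is lcm(5, 3, 2) = 30.

30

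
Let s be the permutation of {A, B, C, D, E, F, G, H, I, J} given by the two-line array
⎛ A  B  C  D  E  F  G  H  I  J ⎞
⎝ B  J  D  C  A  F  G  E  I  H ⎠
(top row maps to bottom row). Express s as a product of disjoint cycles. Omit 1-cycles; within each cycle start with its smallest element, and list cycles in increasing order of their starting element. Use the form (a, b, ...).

Iterating s from A gives A → B → J → H → E → A; that is the 5-cycle (A, B, J, H, E).
Continuing from each remaining unvisited element yields (A, B, J, H, E)(C, D).

(A, B, J, H, E)(C, D)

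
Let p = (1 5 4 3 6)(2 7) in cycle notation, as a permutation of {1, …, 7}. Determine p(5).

4

Within (1 5 4 3 6), 5 ↦ 4.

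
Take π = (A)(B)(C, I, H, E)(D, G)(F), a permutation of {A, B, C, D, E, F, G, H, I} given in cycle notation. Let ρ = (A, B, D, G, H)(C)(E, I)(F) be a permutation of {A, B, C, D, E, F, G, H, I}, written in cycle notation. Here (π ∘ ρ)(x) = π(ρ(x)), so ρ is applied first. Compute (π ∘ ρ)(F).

F

(π ∘ ρ)(F) = π(ρ(F)). ρ(F) = F, then π(F) = F. So (π ∘ ρ)(F) = F.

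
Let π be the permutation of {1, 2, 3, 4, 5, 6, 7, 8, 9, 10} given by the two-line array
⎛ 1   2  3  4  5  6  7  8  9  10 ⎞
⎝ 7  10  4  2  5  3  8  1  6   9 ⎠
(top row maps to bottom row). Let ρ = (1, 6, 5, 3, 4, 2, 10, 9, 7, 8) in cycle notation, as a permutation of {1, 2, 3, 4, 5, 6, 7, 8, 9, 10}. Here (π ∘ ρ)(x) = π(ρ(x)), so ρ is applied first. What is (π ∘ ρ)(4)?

First apply ρ: ρ(4) = 2, then π(2) = 10. Thus (π ∘ ρ)(4) = 10.

10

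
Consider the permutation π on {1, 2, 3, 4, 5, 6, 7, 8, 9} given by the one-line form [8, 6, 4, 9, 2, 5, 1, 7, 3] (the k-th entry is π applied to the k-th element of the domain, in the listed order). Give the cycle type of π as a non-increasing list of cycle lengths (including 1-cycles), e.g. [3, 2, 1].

The disjoint cycles are (1 8 7)(2 6 5)(3 4 9), with lengths 3, 3, 3 in non-increasing order.

[3, 3, 3]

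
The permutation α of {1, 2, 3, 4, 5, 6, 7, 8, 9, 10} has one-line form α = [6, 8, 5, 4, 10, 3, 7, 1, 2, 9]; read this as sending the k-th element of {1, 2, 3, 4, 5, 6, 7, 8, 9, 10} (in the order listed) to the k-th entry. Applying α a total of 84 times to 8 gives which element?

Tracing 8 → 1 → … returns to 8 after 8 steps, so 8 lies in an 8-cycle (1 6 3 5 10 9 2 8).
Since the cycle has length 8, α^84 acts on it the same as α^4 (84 mod 8 = 4).
Stepping 4 places around the cycle: 8 → 1 → 6 → 3 → 5.

5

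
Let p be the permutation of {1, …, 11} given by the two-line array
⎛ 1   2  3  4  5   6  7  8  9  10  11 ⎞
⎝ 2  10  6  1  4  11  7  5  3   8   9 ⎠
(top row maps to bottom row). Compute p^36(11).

Tracing 11 → 9 → … returns to 11 after 4 steps, so 11 lies in a 4-cycle (3 6 11 9).
Powers repeat with period 4 on this cycle, and 36 mod 4 = 0, so p^36(11) = p^0(11).
So p^36(11) = 11.

11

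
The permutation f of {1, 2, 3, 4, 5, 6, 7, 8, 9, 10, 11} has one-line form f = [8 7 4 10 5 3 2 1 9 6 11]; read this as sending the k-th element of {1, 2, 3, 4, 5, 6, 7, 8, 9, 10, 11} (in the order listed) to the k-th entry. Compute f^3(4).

Tracing 4 → 10 → … returns to 4 after 4 steps, so 4 lies in a 4-cycle (3, 4, 10, 6).
Advancing 3 steps from 4: 4 → 10 → 6 → 3.

3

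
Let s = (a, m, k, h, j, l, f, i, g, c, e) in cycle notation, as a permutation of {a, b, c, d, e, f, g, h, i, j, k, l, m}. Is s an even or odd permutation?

The cycle lengths are 11, 1, 1.
A cycle is odd iff its length is even; s has 0 even-length cycles, so sgn(s) = (−1)^0 and s is even.

even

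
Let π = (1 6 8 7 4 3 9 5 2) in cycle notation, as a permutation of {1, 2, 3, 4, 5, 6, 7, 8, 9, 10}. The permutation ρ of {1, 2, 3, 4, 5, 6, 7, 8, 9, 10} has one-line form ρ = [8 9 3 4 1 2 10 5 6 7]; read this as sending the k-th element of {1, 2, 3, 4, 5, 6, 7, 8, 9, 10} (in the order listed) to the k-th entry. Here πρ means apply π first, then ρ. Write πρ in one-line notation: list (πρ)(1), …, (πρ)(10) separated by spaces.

Chase each element through π then ρ: 1 → 6 → 2; 2 → 1 → 8; 3 → 9 → 6; 4 → 3 → 3; 5 → 2 → 9; 6 → 8 → 5; 7 → 4 → 4; 8 → 7 → 10; 9 → 5 → 1; 10 → 10 → 7.
So πρ in one-line form is 2 8 6 3 9 5 4 10 1 7.

2 8 6 3 9 5 4 10 1 7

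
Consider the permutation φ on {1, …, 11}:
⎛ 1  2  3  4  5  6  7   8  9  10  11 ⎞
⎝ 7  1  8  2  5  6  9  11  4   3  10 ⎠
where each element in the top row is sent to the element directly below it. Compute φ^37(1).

9

Tracing 1 → 7 → … returns to 1 after 5 steps, so 1 lies in a 5-cycle (1, 7, 9, 4, 2).
Since the cycle has length 5, φ^37 acts on it the same as φ^2 (37 mod 5 = 2).
Stepping 2 places around the cycle: 1 → 7 → 9.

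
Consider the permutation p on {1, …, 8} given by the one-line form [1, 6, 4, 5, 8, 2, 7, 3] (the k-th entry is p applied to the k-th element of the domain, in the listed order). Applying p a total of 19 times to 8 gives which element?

Tracing 8 → 3 → … returns to 8 after 4 steps, so 8 lies in a 4-cycle (3, 4, 5, 8).
On a 4-cycle, p^4 is the identity, so p^19 = p^3 there (19 ≡ 3 mod 4).
Stepping 3 places around the cycle: 8 → 3 → 4 → 5.

5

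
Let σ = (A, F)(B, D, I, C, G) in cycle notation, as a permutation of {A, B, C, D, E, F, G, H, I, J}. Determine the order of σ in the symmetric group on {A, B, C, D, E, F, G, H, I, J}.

The disjoint cycles have lengths 5, 2, 1, 1, 1.
The order is lcm(5, 2) = 10.

10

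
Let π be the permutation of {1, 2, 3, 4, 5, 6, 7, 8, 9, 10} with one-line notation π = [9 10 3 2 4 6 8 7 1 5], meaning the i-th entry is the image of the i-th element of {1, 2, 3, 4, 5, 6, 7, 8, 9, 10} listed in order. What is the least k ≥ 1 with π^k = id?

Writing π as disjoint cycles, the cycle lengths are 4, 2, 2, 1, 1.
The order of π is the least common multiple of its cycle lengths: lcm(4, 2, 2) = 4.

4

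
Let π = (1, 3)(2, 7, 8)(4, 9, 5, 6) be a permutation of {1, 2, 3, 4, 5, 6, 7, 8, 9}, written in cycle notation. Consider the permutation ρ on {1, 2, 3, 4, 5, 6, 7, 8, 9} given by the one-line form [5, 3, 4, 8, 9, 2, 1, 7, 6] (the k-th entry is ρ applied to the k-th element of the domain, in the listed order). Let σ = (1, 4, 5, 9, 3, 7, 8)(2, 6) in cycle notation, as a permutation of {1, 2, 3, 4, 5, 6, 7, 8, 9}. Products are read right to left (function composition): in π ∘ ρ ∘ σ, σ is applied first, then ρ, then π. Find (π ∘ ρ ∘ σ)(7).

Chase 7: σ(7) = 8; ρ(8) = 7; π(7) = 8. Hence (π ∘ ρ ∘ σ)(7) = 8.

8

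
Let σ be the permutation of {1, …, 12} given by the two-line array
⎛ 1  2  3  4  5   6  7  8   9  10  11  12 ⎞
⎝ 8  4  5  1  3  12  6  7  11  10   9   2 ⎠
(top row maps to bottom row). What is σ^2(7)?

12

Tracing 7 → 6 → … returns to 7 after 7 steps, so 7 lies in a 7-cycle (1, 8, 7, 6, 12, 2, 4).
Advancing 2 steps from 7: 7 → 6 → 12.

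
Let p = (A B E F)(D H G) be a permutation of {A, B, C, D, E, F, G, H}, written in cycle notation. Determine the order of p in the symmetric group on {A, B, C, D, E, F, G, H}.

12

The disjoint cycles have lengths 4, 3, 1.
The order of p is the least common multiple of its cycle lengths: lcm(4, 3) = 12.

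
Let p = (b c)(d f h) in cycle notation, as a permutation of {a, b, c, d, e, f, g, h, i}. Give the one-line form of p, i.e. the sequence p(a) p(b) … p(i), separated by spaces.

Image by image: a↦a, b↦c, c↦b, d↦f, e↦e, f↦h, g↦g, h↦d, i↦i.
So the one-line form is a c b f e h g d i.

a c b f e h g d i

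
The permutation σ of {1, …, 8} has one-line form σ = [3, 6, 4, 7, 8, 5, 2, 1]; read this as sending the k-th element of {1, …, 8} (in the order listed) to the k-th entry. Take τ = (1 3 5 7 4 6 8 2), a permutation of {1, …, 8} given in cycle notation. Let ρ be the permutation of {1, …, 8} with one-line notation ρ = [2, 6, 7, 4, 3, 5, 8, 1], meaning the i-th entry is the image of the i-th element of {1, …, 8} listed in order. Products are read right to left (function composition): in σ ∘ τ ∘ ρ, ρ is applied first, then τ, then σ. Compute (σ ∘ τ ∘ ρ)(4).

5

(σ ∘ τ ∘ ρ)(4) = σ(τ(ρ(4))). ρ(4) = 4, then τ(4) = 6, then σ(6) = 5, so the result is 5.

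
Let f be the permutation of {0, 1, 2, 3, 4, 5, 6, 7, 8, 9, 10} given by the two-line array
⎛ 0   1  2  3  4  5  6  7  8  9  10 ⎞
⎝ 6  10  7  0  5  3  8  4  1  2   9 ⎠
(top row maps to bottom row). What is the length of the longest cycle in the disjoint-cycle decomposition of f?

11

Decomposing into disjoint cycles gives (0 6 8 1 10 9 2 7 4 5 3); the longest has length 11.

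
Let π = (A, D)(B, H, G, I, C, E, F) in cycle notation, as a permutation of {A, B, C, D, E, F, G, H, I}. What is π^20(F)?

F lies in the 7-cycle (B, H, G, I, C, E, F).
Since the cycle has length 7, π^20 acts on it the same as π^6 (20 mod 7 = 6).
Advancing 6 steps from F: F → B → H → G → I → C → E.

E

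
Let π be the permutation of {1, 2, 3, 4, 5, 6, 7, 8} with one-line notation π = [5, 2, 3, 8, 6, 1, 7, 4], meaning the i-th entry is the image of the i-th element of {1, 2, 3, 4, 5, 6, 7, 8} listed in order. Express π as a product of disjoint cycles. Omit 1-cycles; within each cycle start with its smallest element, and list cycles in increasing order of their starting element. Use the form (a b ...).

(1 5 6)(4 8)

From 1: 1 → 5 → 6 → 1, closing the cycle (1 5 6).
Continuing from each remaining unvisited element yields (1 5 6)(4 8).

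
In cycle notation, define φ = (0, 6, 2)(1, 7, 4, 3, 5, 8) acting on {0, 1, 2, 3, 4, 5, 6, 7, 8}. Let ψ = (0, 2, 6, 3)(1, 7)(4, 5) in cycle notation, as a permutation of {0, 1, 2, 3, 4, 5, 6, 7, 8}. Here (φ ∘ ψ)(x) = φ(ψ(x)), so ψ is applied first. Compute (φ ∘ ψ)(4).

8

ψ(4) = 5, then φ(5) = 8; composing gives (φ ∘ ψ)(4) = 8.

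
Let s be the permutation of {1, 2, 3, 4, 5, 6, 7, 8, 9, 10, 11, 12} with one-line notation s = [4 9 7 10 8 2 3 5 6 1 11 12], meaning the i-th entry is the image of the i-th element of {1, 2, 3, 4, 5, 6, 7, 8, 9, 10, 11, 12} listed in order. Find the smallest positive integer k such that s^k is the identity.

6

The disjoint-cycle form of s has cycle lengths 3, 3, 2, 2, 1, 1.
Since disjoint cycles commute, ord(s) = lcm(3, 3, 2, 2) = 6.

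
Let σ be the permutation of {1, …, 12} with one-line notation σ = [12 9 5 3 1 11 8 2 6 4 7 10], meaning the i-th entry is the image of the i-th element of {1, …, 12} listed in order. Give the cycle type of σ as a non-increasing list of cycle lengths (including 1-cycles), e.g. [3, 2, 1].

The disjoint cycles are (1 12 10 4 3 5)(2 9 6 11 7 8), with lengths 6, 6 in non-increasing order.

[6, 6]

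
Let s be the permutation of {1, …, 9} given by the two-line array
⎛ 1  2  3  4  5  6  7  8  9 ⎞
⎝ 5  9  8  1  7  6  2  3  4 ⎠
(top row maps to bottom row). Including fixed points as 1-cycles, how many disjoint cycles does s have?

The cycle decomposition is (1 5 7 2 9 4)(3 8)(6), which has 3 cycles (counting 1-cycles).

3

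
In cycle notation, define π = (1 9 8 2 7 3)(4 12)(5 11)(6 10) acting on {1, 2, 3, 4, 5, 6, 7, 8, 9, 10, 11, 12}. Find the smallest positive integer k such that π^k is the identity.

The disjoint cycles have lengths 6, 2, 2, 2.
Since disjoint cycles commute, ord(π) = lcm(6, 2, 2, 2) = 6.

6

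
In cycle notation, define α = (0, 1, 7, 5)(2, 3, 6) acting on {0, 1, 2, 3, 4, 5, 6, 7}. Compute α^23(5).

5 lies in the 4-cycle (0, 1, 7, 5).
On a 4-cycle, α^4 is the identity, so α^23 = α^3 there (23 ≡ 3 mod 4).
Stepping 3 places around the cycle: 5 → 0 → 1 → 7.

7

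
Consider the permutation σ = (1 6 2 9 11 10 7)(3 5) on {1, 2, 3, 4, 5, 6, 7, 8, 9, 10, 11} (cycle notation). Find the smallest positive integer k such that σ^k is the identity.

14

The disjoint cycles have lengths 7, 2, 1, 1.
The order of σ is the least common multiple of its cycle lengths: lcm(7, 2) = 14.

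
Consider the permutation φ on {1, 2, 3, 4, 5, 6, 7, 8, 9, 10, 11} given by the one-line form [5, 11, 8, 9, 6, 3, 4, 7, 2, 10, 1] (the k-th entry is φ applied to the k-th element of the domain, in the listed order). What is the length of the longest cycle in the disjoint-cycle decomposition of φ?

10

Decomposing into disjoint cycles gives (1 5 6 3 8 7 4 9 2 11); the longest has length 10.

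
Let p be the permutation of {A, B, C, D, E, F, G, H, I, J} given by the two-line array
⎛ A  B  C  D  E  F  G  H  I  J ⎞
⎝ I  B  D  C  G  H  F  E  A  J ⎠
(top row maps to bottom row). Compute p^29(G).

F

Tracing G → F → … returns to G after 4 steps, so G lies in a 4-cycle (E G F H).
On a 4-cycle, p^4 is the identity, so p^29 = p^1 there (29 ≡ 1 mod 4).
Advancing 1 step from G: G → F.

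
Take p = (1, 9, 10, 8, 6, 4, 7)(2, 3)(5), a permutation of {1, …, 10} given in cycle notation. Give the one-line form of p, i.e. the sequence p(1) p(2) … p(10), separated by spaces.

Reading each image from the cycles: 1↦9, 2↦3, 3↦2, 4↦7, 5↦5, 6↦4, 7↦1, 8↦6, 9↦10, 10↦8.
So the one-line form is 9 3 2 7 5 4 1 6 10 8.

9 3 2 7 5 4 1 6 10 8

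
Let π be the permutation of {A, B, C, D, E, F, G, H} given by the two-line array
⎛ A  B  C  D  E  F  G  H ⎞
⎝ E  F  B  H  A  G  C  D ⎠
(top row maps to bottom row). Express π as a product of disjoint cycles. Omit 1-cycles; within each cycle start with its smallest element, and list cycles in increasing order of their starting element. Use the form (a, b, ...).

(A, E)(B, F, G, C)(D, H)

Iterating π from A gives A → E → A; that is the 2-cycle (A, E).
Continuing from each remaining unvisited element yields (A, E)(B, F, G, C)(D, H).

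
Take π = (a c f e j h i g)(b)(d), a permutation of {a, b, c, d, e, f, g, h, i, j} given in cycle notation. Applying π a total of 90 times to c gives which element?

e

c lies in the 8-cycle (a c f e j h i g).
Powers repeat with period 8 on this cycle, and 90 mod 8 = 2, so π^90(c) = π^2(c).
Stepping 2 places around the cycle: c → f → e.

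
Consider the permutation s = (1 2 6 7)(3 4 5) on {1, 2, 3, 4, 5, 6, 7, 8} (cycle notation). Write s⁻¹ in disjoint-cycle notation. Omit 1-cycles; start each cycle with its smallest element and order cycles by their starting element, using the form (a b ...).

Inverting a permutation written in cycle notation just reverses the order within every cycle.
Reversing each cycle of s and rotating so the smallest element leads gives (1 7 6 2)(3 5 4).

(1 7 6 2)(3 5 4)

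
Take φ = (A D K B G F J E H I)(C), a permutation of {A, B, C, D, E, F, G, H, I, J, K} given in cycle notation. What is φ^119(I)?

H

I lies in the 10-cycle (A D K B G F J E H I).
On a 10-cycle, φ^10 is the identity, so φ^119 = φ^9 there (119 ≡ 9 mod 10).
Stepping 9 places around the cycle: I → A → D → K → B → G → F → J → E → H.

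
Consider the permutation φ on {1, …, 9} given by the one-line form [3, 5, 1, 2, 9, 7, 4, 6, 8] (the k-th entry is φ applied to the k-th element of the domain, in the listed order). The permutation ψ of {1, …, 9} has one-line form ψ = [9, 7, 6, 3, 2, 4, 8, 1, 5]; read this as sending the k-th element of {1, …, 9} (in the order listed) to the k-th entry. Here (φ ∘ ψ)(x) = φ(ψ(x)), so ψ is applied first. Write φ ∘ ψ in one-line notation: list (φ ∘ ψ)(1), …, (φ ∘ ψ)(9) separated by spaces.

(φ ∘ ψ)(x) = φ(ψ(x)). Computing each image: φ(ψ(1)) = φ(9) = 8, φ(ψ(2)) = φ(7) = 4, φ(ψ(3)) = φ(6) = 7, φ(ψ(4)) = φ(3) = 1, φ(ψ(5)) = φ(2) = 5, φ(ψ(6)) = φ(4) = 2, φ(ψ(7)) = φ(8) = 6, φ(ψ(8)) = φ(1) = 3, φ(ψ(9)) = φ(5) = 9.
Hence φ ∘ ψ = [8 4 7 1 5 2 6 3 9].

8 4 7 1 5 2 6 3 9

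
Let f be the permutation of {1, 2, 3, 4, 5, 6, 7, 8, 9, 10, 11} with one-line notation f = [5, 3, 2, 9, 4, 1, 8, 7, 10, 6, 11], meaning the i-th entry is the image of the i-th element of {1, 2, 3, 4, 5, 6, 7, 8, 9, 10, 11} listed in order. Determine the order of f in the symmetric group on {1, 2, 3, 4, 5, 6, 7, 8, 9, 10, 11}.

Decomposing into disjoint cycles gives cycle lengths 6, 2, 2, 1.
The order is lcm(6, 2, 2) = 6.

6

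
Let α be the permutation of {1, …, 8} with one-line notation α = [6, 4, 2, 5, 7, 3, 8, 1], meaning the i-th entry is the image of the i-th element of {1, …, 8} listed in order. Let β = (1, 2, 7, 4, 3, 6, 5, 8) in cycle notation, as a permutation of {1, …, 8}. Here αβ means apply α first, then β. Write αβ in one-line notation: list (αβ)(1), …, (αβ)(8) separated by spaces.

5 3 7 8 4 6 1 2

Chase each element through α then β: 1 → 6 → 5; 2 → 4 → 3; 3 → 2 → 7; 4 → 5 → 8; 5 → 7 → 4; 6 → 3 → 6; 7 → 8 → 1; 8 → 1 → 2.
So αβ in one-line form is 5 3 7 8 4 6 1 2.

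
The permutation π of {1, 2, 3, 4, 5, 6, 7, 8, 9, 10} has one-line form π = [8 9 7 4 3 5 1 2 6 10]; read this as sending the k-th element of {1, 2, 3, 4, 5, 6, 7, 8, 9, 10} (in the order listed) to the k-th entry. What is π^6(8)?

7

Tracing 8 → 2 → … returns to 8 after 8 steps, so 8 lies in an 8-cycle (1 8 2 9 6 5 3 7).
Advancing 6 steps from 8: 8 → 2 → 9 → 6 → 5 → 3 → 7.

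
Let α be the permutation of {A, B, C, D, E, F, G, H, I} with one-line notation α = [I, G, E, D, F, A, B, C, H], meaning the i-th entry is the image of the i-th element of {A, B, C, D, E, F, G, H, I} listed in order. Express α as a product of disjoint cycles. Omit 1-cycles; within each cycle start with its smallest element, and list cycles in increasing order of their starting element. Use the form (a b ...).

(A I H C E F)(B G)

Start at A and follow images: A → I → H → C → E → F → A, giving the cycle (A I H C E F).
Repeating from the next unused element and collecting all non-trivial cycles gives (A I H C E F)(B G).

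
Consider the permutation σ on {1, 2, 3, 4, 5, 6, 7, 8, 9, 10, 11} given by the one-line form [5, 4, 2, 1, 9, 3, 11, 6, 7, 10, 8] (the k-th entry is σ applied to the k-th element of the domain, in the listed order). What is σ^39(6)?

8

Tracing 6 → 3 → … returns to 6 after 10 steps, so 6 lies in a 10-cycle (1 5 9 7 11 8 6 3 2 4).
On a 10-cycle, σ^10 is the identity, so σ^39 = σ^9 there (39 ≡ 9 mod 10).
Advancing 9 steps from 6: 6 → 3 → 2 → 4 → 1 → 5 → 9 → 7 → 11 → 8.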